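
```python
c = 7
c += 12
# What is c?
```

Answer: 19

Derivation:
Trace (tracking c):
c = 7  # -> c = 7
c += 12  # -> c = 19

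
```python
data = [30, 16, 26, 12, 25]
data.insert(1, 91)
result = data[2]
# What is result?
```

Trace (tracking result):
data = [30, 16, 26, 12, 25]  # -> data = [30, 16, 26, 12, 25]
data.insert(1, 91)  # -> data = [30, 91, 16, 26, 12, 25]
result = data[2]  # -> result = 16

Answer: 16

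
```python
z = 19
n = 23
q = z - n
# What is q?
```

Answer: -4

Derivation:
Trace (tracking q):
z = 19  # -> z = 19
n = 23  # -> n = 23
q = z - n  # -> q = -4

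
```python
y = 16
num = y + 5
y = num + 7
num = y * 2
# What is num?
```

Trace (tracking num):
y = 16  # -> y = 16
num = y + 5  # -> num = 21
y = num + 7  # -> y = 28
num = y * 2  # -> num = 56

Answer: 56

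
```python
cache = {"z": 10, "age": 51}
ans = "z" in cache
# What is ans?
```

Answer: True

Derivation:
Trace (tracking ans):
cache = {'z': 10, 'age': 51}  # -> cache = {'z': 10, 'age': 51}
ans = 'z' in cache  # -> ans = True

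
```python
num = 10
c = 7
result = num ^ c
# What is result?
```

Answer: 13

Derivation:
Trace (tracking result):
num = 10  # -> num = 10
c = 7  # -> c = 7
result = num ^ c  # -> result = 13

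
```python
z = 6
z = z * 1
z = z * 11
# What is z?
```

Answer: 66

Derivation:
Trace (tracking z):
z = 6  # -> z = 6
z = z * 1  # -> z = 6
z = z * 11  # -> z = 66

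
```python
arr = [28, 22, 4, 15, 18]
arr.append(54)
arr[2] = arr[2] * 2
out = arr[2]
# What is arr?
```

Trace (tracking arr):
arr = [28, 22, 4, 15, 18]  # -> arr = [28, 22, 4, 15, 18]
arr.append(54)  # -> arr = [28, 22, 4, 15, 18, 54]
arr[2] = arr[2] * 2  # -> arr = [28, 22, 8, 15, 18, 54]
out = arr[2]  # -> out = 8

Answer: [28, 22, 8, 15, 18, 54]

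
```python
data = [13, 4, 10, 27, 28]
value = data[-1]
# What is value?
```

Trace (tracking value):
data = [13, 4, 10, 27, 28]  # -> data = [13, 4, 10, 27, 28]
value = data[-1]  # -> value = 28

Answer: 28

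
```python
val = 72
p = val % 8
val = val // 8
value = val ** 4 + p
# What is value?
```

Trace (tracking value):
val = 72  # -> val = 72
p = val % 8  # -> p = 0
val = val // 8  # -> val = 9
value = val ** 4 + p  # -> value = 6561

Answer: 6561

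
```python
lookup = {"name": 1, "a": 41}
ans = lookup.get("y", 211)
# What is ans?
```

Answer: 211

Derivation:
Trace (tracking ans):
lookup = {'name': 1, 'a': 41}  # -> lookup = {'name': 1, 'a': 41}
ans = lookup.get('y', 211)  # -> ans = 211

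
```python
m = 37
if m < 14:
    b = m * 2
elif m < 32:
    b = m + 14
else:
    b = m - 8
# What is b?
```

Answer: 29

Derivation:
Trace (tracking b):
m = 37  # -> m = 37
if m < 14:  # condition is False
elif m < 32:  # condition is False
else:
    b = m - 8  # -> b = 29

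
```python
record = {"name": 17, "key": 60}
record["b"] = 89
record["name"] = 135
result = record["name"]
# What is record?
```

Answer: {'name': 135, 'key': 60, 'b': 89}

Derivation:
Trace (tracking record):
record = {'name': 17, 'key': 60}  # -> record = {'name': 17, 'key': 60}
record['b'] = 89  # -> record = {'name': 17, 'key': 60, 'b': 89}
record['name'] = 135  # -> record = {'name': 135, 'key': 60, 'b': 89}
result = record['name']  # -> result = 135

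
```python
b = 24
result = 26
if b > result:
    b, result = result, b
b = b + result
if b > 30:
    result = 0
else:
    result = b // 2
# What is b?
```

Trace (tracking b):
b = 24  # -> b = 24
result = 26  # -> result = 26
if b > result:  # condition is False
b = b + result  # -> b = 50
if b > 30:  # condition is True
    result = 0  # -> result = 0

Answer: 50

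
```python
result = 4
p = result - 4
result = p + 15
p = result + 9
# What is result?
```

Trace (tracking result):
result = 4  # -> result = 4
p = result - 4  # -> p = 0
result = p + 15  # -> result = 15
p = result + 9  # -> p = 24

Answer: 15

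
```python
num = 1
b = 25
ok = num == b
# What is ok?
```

Trace (tracking ok):
num = 1  # -> num = 1
b = 25  # -> b = 25
ok = num == b  # -> ok = False

Answer: False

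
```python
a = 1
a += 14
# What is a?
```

Trace (tracking a):
a = 1  # -> a = 1
a += 14  # -> a = 15

Answer: 15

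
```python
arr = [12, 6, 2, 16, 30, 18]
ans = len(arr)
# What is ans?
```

Trace (tracking ans):
arr = [12, 6, 2, 16, 30, 18]  # -> arr = [12, 6, 2, 16, 30, 18]
ans = len(arr)  # -> ans = 6

Answer: 6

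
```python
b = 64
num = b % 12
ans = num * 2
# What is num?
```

Answer: 4

Derivation:
Trace (tracking num):
b = 64  # -> b = 64
num = b % 12  # -> num = 4
ans = num * 2  # -> ans = 8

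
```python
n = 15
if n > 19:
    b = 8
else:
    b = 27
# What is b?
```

Trace (tracking b):
n = 15  # -> n = 15
if n > 19:  # condition is False
else:
    b = 27  # -> b = 27

Answer: 27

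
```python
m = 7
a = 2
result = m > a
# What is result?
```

Answer: True

Derivation:
Trace (tracking result):
m = 7  # -> m = 7
a = 2  # -> a = 2
result = m > a  # -> result = True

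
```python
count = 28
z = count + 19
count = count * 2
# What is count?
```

Answer: 56

Derivation:
Trace (tracking count):
count = 28  # -> count = 28
z = count + 19  # -> z = 47
count = count * 2  # -> count = 56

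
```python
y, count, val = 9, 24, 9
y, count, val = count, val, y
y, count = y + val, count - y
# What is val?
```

Trace (tracking val):
y, count, val = (9, 24, 9)  # -> y = 9, count = 24, val = 9
y, count, val = (count, val, y)  # -> y = 24, count = 9, val = 9
y, count = (y + val, count - y)  # -> y = 33, count = -15

Answer: 9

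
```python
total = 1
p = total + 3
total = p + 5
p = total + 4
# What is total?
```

Answer: 9

Derivation:
Trace (tracking total):
total = 1  # -> total = 1
p = total + 3  # -> p = 4
total = p + 5  # -> total = 9
p = total + 4  # -> p = 13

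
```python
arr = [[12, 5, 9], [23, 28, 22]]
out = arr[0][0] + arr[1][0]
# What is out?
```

Trace (tracking out):
arr = [[12, 5, 9], [23, 28, 22]]  # -> arr = [[12, 5, 9], [23, 28, 22]]
out = arr[0][0] + arr[1][0]  # -> out = 35

Answer: 35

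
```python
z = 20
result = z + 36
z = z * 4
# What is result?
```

Answer: 56

Derivation:
Trace (tracking result):
z = 20  # -> z = 20
result = z + 36  # -> result = 56
z = z * 4  # -> z = 80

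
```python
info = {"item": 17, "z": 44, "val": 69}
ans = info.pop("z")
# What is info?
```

Answer: {'item': 17, 'val': 69}

Derivation:
Trace (tracking info):
info = {'item': 17, 'z': 44, 'val': 69}  # -> info = {'item': 17, 'z': 44, 'val': 69}
ans = info.pop('z')  # -> ans = 44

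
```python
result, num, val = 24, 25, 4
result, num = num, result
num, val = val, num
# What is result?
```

Answer: 25

Derivation:
Trace (tracking result):
result, num, val = (24, 25, 4)  # -> result = 24, num = 25, val = 4
result, num = (num, result)  # -> result = 25, num = 24
num, val = (val, num)  # -> num = 4, val = 24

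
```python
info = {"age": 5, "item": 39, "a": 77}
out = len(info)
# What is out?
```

Answer: 3

Derivation:
Trace (tracking out):
info = {'age': 5, 'item': 39, 'a': 77}  # -> info = {'age': 5, 'item': 39, 'a': 77}
out = len(info)  # -> out = 3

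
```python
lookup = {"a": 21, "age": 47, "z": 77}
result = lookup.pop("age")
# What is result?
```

Trace (tracking result):
lookup = {'a': 21, 'age': 47, 'z': 77}  # -> lookup = {'a': 21, 'age': 47, 'z': 77}
result = lookup.pop('age')  # -> result = 47

Answer: 47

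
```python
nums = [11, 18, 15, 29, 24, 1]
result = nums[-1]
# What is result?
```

Trace (tracking result):
nums = [11, 18, 15, 29, 24, 1]  # -> nums = [11, 18, 15, 29, 24, 1]
result = nums[-1]  # -> result = 1

Answer: 1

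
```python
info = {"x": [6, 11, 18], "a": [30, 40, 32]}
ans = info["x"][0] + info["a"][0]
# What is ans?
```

Answer: 36

Derivation:
Trace (tracking ans):
info = {'x': [6, 11, 18], 'a': [30, 40, 32]}  # -> info = {'x': [6, 11, 18], 'a': [30, 40, 32]}
ans = info['x'][0] + info['a'][0]  # -> ans = 36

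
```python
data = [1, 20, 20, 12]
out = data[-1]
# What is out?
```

Answer: 12

Derivation:
Trace (tracking out):
data = [1, 20, 20, 12]  # -> data = [1, 20, 20, 12]
out = data[-1]  # -> out = 12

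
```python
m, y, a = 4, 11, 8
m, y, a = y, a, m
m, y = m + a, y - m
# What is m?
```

Answer: 15

Derivation:
Trace (tracking m):
m, y, a = (4, 11, 8)  # -> m = 4, y = 11, a = 8
m, y, a = (y, a, m)  # -> m = 11, y = 8, a = 4
m, y = (m + a, y - m)  # -> m = 15, y = -3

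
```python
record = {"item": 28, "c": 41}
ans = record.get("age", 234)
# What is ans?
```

Answer: 234

Derivation:
Trace (tracking ans):
record = {'item': 28, 'c': 41}  # -> record = {'item': 28, 'c': 41}
ans = record.get('age', 234)  # -> ans = 234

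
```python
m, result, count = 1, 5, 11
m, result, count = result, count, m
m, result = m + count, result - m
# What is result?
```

Trace (tracking result):
m, result, count = (1, 5, 11)  # -> m = 1, result = 5, count = 11
m, result, count = (result, count, m)  # -> m = 5, result = 11, count = 1
m, result = (m + count, result - m)  # -> m = 6, result = 6

Answer: 6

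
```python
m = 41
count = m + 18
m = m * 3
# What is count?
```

Answer: 59

Derivation:
Trace (tracking count):
m = 41  # -> m = 41
count = m + 18  # -> count = 59
m = m * 3  # -> m = 123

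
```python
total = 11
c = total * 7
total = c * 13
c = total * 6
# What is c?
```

Answer: 6006

Derivation:
Trace (tracking c):
total = 11  # -> total = 11
c = total * 7  # -> c = 77
total = c * 13  # -> total = 1001
c = total * 6  # -> c = 6006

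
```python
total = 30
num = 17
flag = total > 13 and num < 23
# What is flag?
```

Answer: True

Derivation:
Trace (tracking flag):
total = 30  # -> total = 30
num = 17  # -> num = 17
flag = total > 13 and num < 23  # -> flag = True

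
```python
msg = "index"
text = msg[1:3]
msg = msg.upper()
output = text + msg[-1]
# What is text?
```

Trace (tracking text):
msg = 'index'  # -> msg = 'index'
text = msg[1:3]  # -> text = 'nd'
msg = msg.upper()  # -> msg = 'INDEX'
output = text + msg[-1]  # -> output = 'ndX'

Answer: 'nd'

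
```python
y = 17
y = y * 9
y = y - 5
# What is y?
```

Trace (tracking y):
y = 17  # -> y = 17
y = y * 9  # -> y = 153
y = y - 5  # -> y = 148

Answer: 148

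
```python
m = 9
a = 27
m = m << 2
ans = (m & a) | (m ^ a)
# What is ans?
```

Trace (tracking ans):
m = 9  # -> m = 9
a = 27  # -> a = 27
m = m << 2  # -> m = 36
ans = m & a | m ^ a  # -> ans = 63

Answer: 63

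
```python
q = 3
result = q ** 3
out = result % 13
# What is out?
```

Answer: 1

Derivation:
Trace (tracking out):
q = 3  # -> q = 3
result = q ** 3  # -> result = 27
out = result % 13  # -> out = 1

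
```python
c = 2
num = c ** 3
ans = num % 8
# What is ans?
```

Trace (tracking ans):
c = 2  # -> c = 2
num = c ** 3  # -> num = 8
ans = num % 8  # -> ans = 0

Answer: 0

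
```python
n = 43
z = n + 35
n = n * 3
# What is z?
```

Answer: 78

Derivation:
Trace (tracking z):
n = 43  # -> n = 43
z = n + 35  # -> z = 78
n = n * 3  # -> n = 129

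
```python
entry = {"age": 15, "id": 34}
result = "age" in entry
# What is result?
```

Answer: True

Derivation:
Trace (tracking result):
entry = {'age': 15, 'id': 34}  # -> entry = {'age': 15, 'id': 34}
result = 'age' in entry  # -> result = True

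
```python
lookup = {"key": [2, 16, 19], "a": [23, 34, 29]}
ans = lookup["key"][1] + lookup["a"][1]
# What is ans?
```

Trace (tracking ans):
lookup = {'key': [2, 16, 19], 'a': [23, 34, 29]}  # -> lookup = {'key': [2, 16, 19], 'a': [23, 34, 29]}
ans = lookup['key'][1] + lookup['a'][1]  # -> ans = 50

Answer: 50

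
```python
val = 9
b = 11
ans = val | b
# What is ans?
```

Answer: 11

Derivation:
Trace (tracking ans):
val = 9  # -> val = 9
b = 11  # -> b = 11
ans = val | b  # -> ans = 11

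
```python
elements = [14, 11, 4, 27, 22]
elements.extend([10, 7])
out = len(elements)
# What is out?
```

Answer: 7

Derivation:
Trace (tracking out):
elements = [14, 11, 4, 27, 22]  # -> elements = [14, 11, 4, 27, 22]
elements.extend([10, 7])  # -> elements = [14, 11, 4, 27, 22, 10, 7]
out = len(elements)  # -> out = 7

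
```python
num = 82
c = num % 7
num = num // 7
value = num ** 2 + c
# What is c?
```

Trace (tracking c):
num = 82  # -> num = 82
c = num % 7  # -> c = 5
num = num // 7  # -> num = 11
value = num ** 2 + c  # -> value = 126

Answer: 5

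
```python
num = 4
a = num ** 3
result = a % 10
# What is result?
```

Answer: 4

Derivation:
Trace (tracking result):
num = 4  # -> num = 4
a = num ** 3  # -> a = 64
result = a % 10  # -> result = 4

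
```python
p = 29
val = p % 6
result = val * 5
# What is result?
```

Answer: 25

Derivation:
Trace (tracking result):
p = 29  # -> p = 29
val = p % 6  # -> val = 5
result = val * 5  # -> result = 25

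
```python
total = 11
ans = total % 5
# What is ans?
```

Trace (tracking ans):
total = 11  # -> total = 11
ans = total % 5  # -> ans = 1

Answer: 1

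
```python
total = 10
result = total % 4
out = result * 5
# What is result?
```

Trace (tracking result):
total = 10  # -> total = 10
result = total % 4  # -> result = 2
out = result * 5  # -> out = 10

Answer: 2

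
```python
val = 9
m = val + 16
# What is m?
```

Answer: 25

Derivation:
Trace (tracking m):
val = 9  # -> val = 9
m = val + 16  # -> m = 25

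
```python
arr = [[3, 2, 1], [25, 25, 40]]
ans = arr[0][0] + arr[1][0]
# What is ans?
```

Answer: 28

Derivation:
Trace (tracking ans):
arr = [[3, 2, 1], [25, 25, 40]]  # -> arr = [[3, 2, 1], [25, 25, 40]]
ans = arr[0][0] + arr[1][0]  # -> ans = 28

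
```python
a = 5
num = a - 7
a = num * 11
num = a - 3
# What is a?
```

Answer: -22

Derivation:
Trace (tracking a):
a = 5  # -> a = 5
num = a - 7  # -> num = -2
a = num * 11  # -> a = -22
num = a - 3  # -> num = -25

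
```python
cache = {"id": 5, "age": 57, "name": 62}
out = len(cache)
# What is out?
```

Answer: 3

Derivation:
Trace (tracking out):
cache = {'id': 5, 'age': 57, 'name': 62}  # -> cache = {'id': 5, 'age': 57, 'name': 62}
out = len(cache)  # -> out = 3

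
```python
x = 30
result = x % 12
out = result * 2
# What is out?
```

Answer: 12

Derivation:
Trace (tracking out):
x = 30  # -> x = 30
result = x % 12  # -> result = 6
out = result * 2  # -> out = 12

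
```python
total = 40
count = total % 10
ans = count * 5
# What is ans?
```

Trace (tracking ans):
total = 40  # -> total = 40
count = total % 10  # -> count = 0
ans = count * 5  # -> ans = 0

Answer: 0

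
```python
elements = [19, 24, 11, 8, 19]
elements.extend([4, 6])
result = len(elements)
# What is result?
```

Answer: 7

Derivation:
Trace (tracking result):
elements = [19, 24, 11, 8, 19]  # -> elements = [19, 24, 11, 8, 19]
elements.extend([4, 6])  # -> elements = [19, 24, 11, 8, 19, 4, 6]
result = len(elements)  # -> result = 7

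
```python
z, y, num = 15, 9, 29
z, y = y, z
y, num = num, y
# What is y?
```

Trace (tracking y):
z, y, num = (15, 9, 29)  # -> z = 15, y = 9, num = 29
z, y = (y, z)  # -> z = 9, y = 15
y, num = (num, y)  # -> y = 29, num = 15

Answer: 29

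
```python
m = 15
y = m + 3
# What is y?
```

Trace (tracking y):
m = 15  # -> m = 15
y = m + 3  # -> y = 18

Answer: 18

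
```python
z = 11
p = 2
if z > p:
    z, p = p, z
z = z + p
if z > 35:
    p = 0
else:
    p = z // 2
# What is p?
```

Answer: 6

Derivation:
Trace (tracking p):
z = 11  # -> z = 11
p = 2  # -> p = 2
if z > p:  # condition is True
    z, p = (p, z)  # -> z = 2, p = 11
z = z + p  # -> z = 13
if z > 35:  # condition is False
else:
    p = z // 2  # -> p = 6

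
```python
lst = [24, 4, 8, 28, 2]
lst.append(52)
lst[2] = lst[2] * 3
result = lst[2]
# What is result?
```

Trace (tracking result):
lst = [24, 4, 8, 28, 2]  # -> lst = [24, 4, 8, 28, 2]
lst.append(52)  # -> lst = [24, 4, 8, 28, 2, 52]
lst[2] = lst[2] * 3  # -> lst = [24, 4, 24, 28, 2, 52]
result = lst[2]  # -> result = 24

Answer: 24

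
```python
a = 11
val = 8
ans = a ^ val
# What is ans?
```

Trace (tracking ans):
a = 11  # -> a = 11
val = 8  # -> val = 8
ans = a ^ val  # -> ans = 3

Answer: 3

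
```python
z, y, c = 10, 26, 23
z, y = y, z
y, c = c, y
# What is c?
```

Trace (tracking c):
z, y, c = (10, 26, 23)  # -> z = 10, y = 26, c = 23
z, y = (y, z)  # -> z = 26, y = 10
y, c = (c, y)  # -> y = 23, c = 10

Answer: 10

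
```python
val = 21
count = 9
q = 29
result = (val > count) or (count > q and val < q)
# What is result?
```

Answer: True

Derivation:
Trace (tracking result):
val = 21  # -> val = 21
count = 9  # -> count = 9
q = 29  # -> q = 29
result = val > count or (count > q and val < q)  # -> result = True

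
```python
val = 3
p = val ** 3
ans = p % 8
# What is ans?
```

Trace (tracking ans):
val = 3  # -> val = 3
p = val ** 3  # -> p = 27
ans = p % 8  # -> ans = 3

Answer: 3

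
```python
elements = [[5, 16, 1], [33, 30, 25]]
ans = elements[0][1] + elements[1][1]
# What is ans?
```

Answer: 46

Derivation:
Trace (tracking ans):
elements = [[5, 16, 1], [33, 30, 25]]  # -> elements = [[5, 16, 1], [33, 30, 25]]
ans = elements[0][1] + elements[1][1]  # -> ans = 46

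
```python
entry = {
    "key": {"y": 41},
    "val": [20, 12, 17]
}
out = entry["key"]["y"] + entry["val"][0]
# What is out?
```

Answer: 61

Derivation:
Trace (tracking out):
entry = {'key': {'y': 41}, 'val': [20, 12, 17]}  # -> entry = {'key': {'y': 41}, 'val': [20, 12, 17]}
out = entry['key']['y'] + entry['val'][0]  # -> out = 61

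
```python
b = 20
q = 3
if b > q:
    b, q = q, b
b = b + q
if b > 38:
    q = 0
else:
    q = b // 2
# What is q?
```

Answer: 11

Derivation:
Trace (tracking q):
b = 20  # -> b = 20
q = 3  # -> q = 3
if b > q:  # condition is True
    b, q = (q, b)  # -> b = 3, q = 20
b = b + q  # -> b = 23
if b > 38:  # condition is False
else:
    q = b // 2  # -> q = 11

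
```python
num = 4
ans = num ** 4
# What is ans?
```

Answer: 256

Derivation:
Trace (tracking ans):
num = 4  # -> num = 4
ans = num ** 4  # -> ans = 256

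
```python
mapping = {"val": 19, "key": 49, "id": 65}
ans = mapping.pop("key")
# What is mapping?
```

Answer: {'val': 19, 'id': 65}

Derivation:
Trace (tracking mapping):
mapping = {'val': 19, 'key': 49, 'id': 65}  # -> mapping = {'val': 19, 'key': 49, 'id': 65}
ans = mapping.pop('key')  # -> ans = 49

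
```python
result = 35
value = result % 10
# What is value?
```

Trace (tracking value):
result = 35  # -> result = 35
value = result % 10  # -> value = 5

Answer: 5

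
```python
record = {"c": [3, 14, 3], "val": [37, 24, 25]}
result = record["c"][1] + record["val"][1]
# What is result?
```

Answer: 38

Derivation:
Trace (tracking result):
record = {'c': [3, 14, 3], 'val': [37, 24, 25]}  # -> record = {'c': [3, 14, 3], 'val': [37, 24, 25]}
result = record['c'][1] + record['val'][1]  # -> result = 38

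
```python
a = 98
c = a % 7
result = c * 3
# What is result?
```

Answer: 0

Derivation:
Trace (tracking result):
a = 98  # -> a = 98
c = a % 7  # -> c = 0
result = c * 3  # -> result = 0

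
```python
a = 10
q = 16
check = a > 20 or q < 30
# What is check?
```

Trace (tracking check):
a = 10  # -> a = 10
q = 16  # -> q = 16
check = a > 20 or q < 30  # -> check = True

Answer: True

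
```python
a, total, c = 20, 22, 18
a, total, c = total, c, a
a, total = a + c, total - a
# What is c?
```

Trace (tracking c):
a, total, c = (20, 22, 18)  # -> a = 20, total = 22, c = 18
a, total, c = (total, c, a)  # -> a = 22, total = 18, c = 20
a, total = (a + c, total - a)  # -> a = 42, total = -4

Answer: 20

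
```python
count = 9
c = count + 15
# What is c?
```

Answer: 24

Derivation:
Trace (tracking c):
count = 9  # -> count = 9
c = count + 15  # -> c = 24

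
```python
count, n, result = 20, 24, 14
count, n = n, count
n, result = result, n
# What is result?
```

Answer: 20

Derivation:
Trace (tracking result):
count, n, result = (20, 24, 14)  # -> count = 20, n = 24, result = 14
count, n = (n, count)  # -> count = 24, n = 20
n, result = (result, n)  # -> n = 14, result = 20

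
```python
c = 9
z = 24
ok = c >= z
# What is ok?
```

Trace (tracking ok):
c = 9  # -> c = 9
z = 24  # -> z = 24
ok = c >= z  # -> ok = False

Answer: False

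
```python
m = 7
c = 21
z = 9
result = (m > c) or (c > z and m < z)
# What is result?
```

Answer: True

Derivation:
Trace (tracking result):
m = 7  # -> m = 7
c = 21  # -> c = 21
z = 9  # -> z = 9
result = m > c or (c > z and m < z)  # -> result = True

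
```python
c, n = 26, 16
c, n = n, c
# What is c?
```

Trace (tracking c):
c, n = (26, 16)  # -> c = 26, n = 16
c, n = (n, c)  # -> c = 16, n = 26

Answer: 16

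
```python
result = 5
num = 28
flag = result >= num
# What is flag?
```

Trace (tracking flag):
result = 5  # -> result = 5
num = 28  # -> num = 28
flag = result >= num  # -> flag = False

Answer: False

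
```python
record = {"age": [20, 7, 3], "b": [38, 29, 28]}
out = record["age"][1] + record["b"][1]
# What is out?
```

Trace (tracking out):
record = {'age': [20, 7, 3], 'b': [38, 29, 28]}  # -> record = {'age': [20, 7, 3], 'b': [38, 29, 28]}
out = record['age'][1] + record['b'][1]  # -> out = 36

Answer: 36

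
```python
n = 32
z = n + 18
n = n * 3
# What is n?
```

Answer: 96

Derivation:
Trace (tracking n):
n = 32  # -> n = 32
z = n + 18  # -> z = 50
n = n * 3  # -> n = 96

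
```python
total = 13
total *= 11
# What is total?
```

Answer: 143

Derivation:
Trace (tracking total):
total = 13  # -> total = 13
total *= 11  # -> total = 143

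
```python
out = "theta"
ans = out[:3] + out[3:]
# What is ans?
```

Answer: 'theta'

Derivation:
Trace (tracking ans):
out = 'theta'  # -> out = 'theta'
ans = out[:3] + out[3:]  # -> ans = 'theta'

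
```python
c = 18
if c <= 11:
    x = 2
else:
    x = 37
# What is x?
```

Trace (tracking x):
c = 18  # -> c = 18
if c <= 11:  # condition is False
else:
    x = 37  # -> x = 37

Answer: 37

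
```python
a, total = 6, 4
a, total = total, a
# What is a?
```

Answer: 4

Derivation:
Trace (tracking a):
a, total = (6, 4)  # -> a = 6, total = 4
a, total = (total, a)  # -> a = 4, total = 6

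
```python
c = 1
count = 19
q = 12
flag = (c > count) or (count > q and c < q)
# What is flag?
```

Trace (tracking flag):
c = 1  # -> c = 1
count = 19  # -> count = 19
q = 12  # -> q = 12
flag = c > count or (count > q and c < q)  # -> flag = True

Answer: True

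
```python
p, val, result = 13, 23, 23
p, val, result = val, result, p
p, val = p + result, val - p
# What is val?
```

Answer: 0

Derivation:
Trace (tracking val):
p, val, result = (13, 23, 23)  # -> p = 13, val = 23, result = 23
p, val, result = (val, result, p)  # -> p = 23, val = 23, result = 13
p, val = (p + result, val - p)  # -> p = 36, val = 0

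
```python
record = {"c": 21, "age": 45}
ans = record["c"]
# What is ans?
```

Trace (tracking ans):
record = {'c': 21, 'age': 45}  # -> record = {'c': 21, 'age': 45}
ans = record['c']  # -> ans = 21

Answer: 21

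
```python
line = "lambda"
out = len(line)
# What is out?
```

Trace (tracking out):
line = 'lambda'  # -> line = 'lambda'
out = len(line)  # -> out = 6

Answer: 6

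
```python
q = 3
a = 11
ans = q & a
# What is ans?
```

Trace (tracking ans):
q = 3  # -> q = 3
a = 11  # -> a = 11
ans = q & a  # -> ans = 3

Answer: 3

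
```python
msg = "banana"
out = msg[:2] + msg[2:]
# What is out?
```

Answer: 'banana'

Derivation:
Trace (tracking out):
msg = 'banana'  # -> msg = 'banana'
out = msg[:2] + msg[2:]  # -> out = 'banana'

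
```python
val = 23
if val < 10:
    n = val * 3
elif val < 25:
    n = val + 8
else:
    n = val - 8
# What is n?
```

Answer: 31

Derivation:
Trace (tracking n):
val = 23  # -> val = 23
if val < 10:  # condition is False
elif val < 25:  # condition is True
    n = val + 8  # -> n = 31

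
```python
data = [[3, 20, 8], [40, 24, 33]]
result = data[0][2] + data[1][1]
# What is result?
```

Trace (tracking result):
data = [[3, 20, 8], [40, 24, 33]]  # -> data = [[3, 20, 8], [40, 24, 33]]
result = data[0][2] + data[1][1]  # -> result = 32

Answer: 32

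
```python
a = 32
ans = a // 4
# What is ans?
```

Trace (tracking ans):
a = 32  # -> a = 32
ans = a // 4  # -> ans = 8

Answer: 8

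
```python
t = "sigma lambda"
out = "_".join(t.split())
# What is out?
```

Trace (tracking out):
t = 'sigma lambda'  # -> t = 'sigma lambda'
out = '_'.join(t.split())  # -> out = 'sigma_lambda'

Answer: 'sigma_lambda'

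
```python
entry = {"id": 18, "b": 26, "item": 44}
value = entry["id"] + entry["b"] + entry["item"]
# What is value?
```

Answer: 88

Derivation:
Trace (tracking value):
entry = {'id': 18, 'b': 26, 'item': 44}  # -> entry = {'id': 18, 'b': 26, 'item': 44}
value = entry['id'] + entry['b'] + entry['item']  # -> value = 88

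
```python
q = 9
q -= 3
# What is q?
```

Trace (tracking q):
q = 9  # -> q = 9
q -= 3  # -> q = 6

Answer: 6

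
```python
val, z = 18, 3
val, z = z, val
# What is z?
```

Answer: 18

Derivation:
Trace (tracking z):
val, z = (18, 3)  # -> val = 18, z = 3
val, z = (z, val)  # -> val = 3, z = 18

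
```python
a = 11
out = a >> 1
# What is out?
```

Answer: 5

Derivation:
Trace (tracking out):
a = 11  # -> a = 11
out = a >> 1  # -> out = 5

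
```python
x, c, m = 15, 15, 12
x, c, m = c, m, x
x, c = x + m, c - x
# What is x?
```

Answer: 30

Derivation:
Trace (tracking x):
x, c, m = (15, 15, 12)  # -> x = 15, c = 15, m = 12
x, c, m = (c, m, x)  # -> x = 15, c = 12, m = 15
x, c = (x + m, c - x)  # -> x = 30, c = -3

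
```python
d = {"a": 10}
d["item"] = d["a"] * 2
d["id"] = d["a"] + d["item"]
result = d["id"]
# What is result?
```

Trace (tracking result):
d = {'a': 10}  # -> d = {'a': 10}
d['item'] = d['a'] * 2  # -> d = {'a': 10, 'item': 20}
d['id'] = d['a'] + d['item']  # -> d = {'a': 10, 'item': 20, 'id': 30}
result = d['id']  # -> result = 30

Answer: 30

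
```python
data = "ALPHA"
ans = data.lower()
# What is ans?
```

Trace (tracking ans):
data = 'ALPHA'  # -> data = 'ALPHA'
ans = data.lower()  # -> ans = 'alpha'

Answer: 'alpha'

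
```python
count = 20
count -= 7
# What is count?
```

Trace (tracking count):
count = 20  # -> count = 20
count -= 7  # -> count = 13

Answer: 13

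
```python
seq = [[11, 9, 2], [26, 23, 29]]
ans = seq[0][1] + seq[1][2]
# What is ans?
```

Answer: 38

Derivation:
Trace (tracking ans):
seq = [[11, 9, 2], [26, 23, 29]]  # -> seq = [[11, 9, 2], [26, 23, 29]]
ans = seq[0][1] + seq[1][2]  # -> ans = 38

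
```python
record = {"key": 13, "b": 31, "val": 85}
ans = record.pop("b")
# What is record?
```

Answer: {'key': 13, 'val': 85}

Derivation:
Trace (tracking record):
record = {'key': 13, 'b': 31, 'val': 85}  # -> record = {'key': 13, 'b': 31, 'val': 85}
ans = record.pop('b')  # -> ans = 31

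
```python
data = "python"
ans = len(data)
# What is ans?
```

Answer: 6

Derivation:
Trace (tracking ans):
data = 'python'  # -> data = 'python'
ans = len(data)  # -> ans = 6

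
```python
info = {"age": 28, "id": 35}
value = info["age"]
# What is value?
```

Trace (tracking value):
info = {'age': 28, 'id': 35}  # -> info = {'age': 28, 'id': 35}
value = info['age']  # -> value = 28

Answer: 28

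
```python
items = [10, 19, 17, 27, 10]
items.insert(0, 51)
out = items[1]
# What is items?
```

Trace (tracking items):
items = [10, 19, 17, 27, 10]  # -> items = [10, 19, 17, 27, 10]
items.insert(0, 51)  # -> items = [51, 10, 19, 17, 27, 10]
out = items[1]  # -> out = 10

Answer: [51, 10, 19, 17, 27, 10]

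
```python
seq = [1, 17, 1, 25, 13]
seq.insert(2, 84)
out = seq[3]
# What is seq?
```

Answer: [1, 17, 84, 1, 25, 13]

Derivation:
Trace (tracking seq):
seq = [1, 17, 1, 25, 13]  # -> seq = [1, 17, 1, 25, 13]
seq.insert(2, 84)  # -> seq = [1, 17, 84, 1, 25, 13]
out = seq[3]  # -> out = 1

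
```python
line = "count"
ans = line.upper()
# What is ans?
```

Answer: 'COUNT'

Derivation:
Trace (tracking ans):
line = 'count'  # -> line = 'count'
ans = line.upper()  # -> ans = 'COUNT'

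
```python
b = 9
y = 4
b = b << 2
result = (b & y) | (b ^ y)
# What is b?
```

Answer: 36

Derivation:
Trace (tracking b):
b = 9  # -> b = 9
y = 4  # -> y = 4
b = b << 2  # -> b = 36
result = b & y | b ^ y  # -> result = 36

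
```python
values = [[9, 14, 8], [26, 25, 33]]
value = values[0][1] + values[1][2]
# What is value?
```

Trace (tracking value):
values = [[9, 14, 8], [26, 25, 33]]  # -> values = [[9, 14, 8], [26, 25, 33]]
value = values[0][1] + values[1][2]  # -> value = 47

Answer: 47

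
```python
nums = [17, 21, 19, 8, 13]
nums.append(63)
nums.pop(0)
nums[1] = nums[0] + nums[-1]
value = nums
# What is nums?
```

Trace (tracking nums):
nums = [17, 21, 19, 8, 13]  # -> nums = [17, 21, 19, 8, 13]
nums.append(63)  # -> nums = [17, 21, 19, 8, 13, 63]
nums.pop(0)  # -> nums = [21, 19, 8, 13, 63]
nums[1] = nums[0] + nums[-1]  # -> nums = [21, 84, 8, 13, 63]
value = nums  # -> value = [21, 84, 8, 13, 63]

Answer: [21, 84, 8, 13, 63]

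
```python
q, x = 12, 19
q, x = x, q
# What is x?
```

Trace (tracking x):
q, x = (12, 19)  # -> q = 12, x = 19
q, x = (x, q)  # -> q = 19, x = 12

Answer: 12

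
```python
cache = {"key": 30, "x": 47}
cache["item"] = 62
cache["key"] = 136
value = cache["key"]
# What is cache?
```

Trace (tracking cache):
cache = {'key': 30, 'x': 47}  # -> cache = {'key': 30, 'x': 47}
cache['item'] = 62  # -> cache = {'key': 30, 'x': 47, 'item': 62}
cache['key'] = 136  # -> cache = {'key': 136, 'x': 47, 'item': 62}
value = cache['key']  # -> value = 136

Answer: {'key': 136, 'x': 47, 'item': 62}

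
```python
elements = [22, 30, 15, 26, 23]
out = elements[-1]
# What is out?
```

Answer: 23

Derivation:
Trace (tracking out):
elements = [22, 30, 15, 26, 23]  # -> elements = [22, 30, 15, 26, 23]
out = elements[-1]  # -> out = 23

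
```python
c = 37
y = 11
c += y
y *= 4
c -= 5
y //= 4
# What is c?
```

Answer: 43

Derivation:
Trace (tracking c):
c = 37  # -> c = 37
y = 11  # -> y = 11
c += y  # -> c = 48
y *= 4  # -> y = 44
c -= 5  # -> c = 43
y //= 4  # -> y = 11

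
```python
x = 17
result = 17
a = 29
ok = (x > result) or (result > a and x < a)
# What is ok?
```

Answer: False

Derivation:
Trace (tracking ok):
x = 17  # -> x = 17
result = 17  # -> result = 17
a = 29  # -> a = 29
ok = x > result or (result > a and x < a)  # -> ok = False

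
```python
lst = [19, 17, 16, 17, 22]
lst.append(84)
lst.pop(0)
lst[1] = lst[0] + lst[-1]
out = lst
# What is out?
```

Answer: [17, 101, 17, 22, 84]

Derivation:
Trace (tracking out):
lst = [19, 17, 16, 17, 22]  # -> lst = [19, 17, 16, 17, 22]
lst.append(84)  # -> lst = [19, 17, 16, 17, 22, 84]
lst.pop(0)  # -> lst = [17, 16, 17, 22, 84]
lst[1] = lst[0] + lst[-1]  # -> lst = [17, 101, 17, 22, 84]
out = lst  # -> out = [17, 101, 17, 22, 84]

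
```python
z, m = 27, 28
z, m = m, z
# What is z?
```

Trace (tracking z):
z, m = (27, 28)  # -> z = 27, m = 28
z, m = (m, z)  # -> z = 28, m = 27

Answer: 28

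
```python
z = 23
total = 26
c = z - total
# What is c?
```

Trace (tracking c):
z = 23  # -> z = 23
total = 26  # -> total = 26
c = z - total  # -> c = -3

Answer: -3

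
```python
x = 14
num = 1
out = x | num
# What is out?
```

Trace (tracking out):
x = 14  # -> x = 14
num = 1  # -> num = 1
out = x | num  # -> out = 15

Answer: 15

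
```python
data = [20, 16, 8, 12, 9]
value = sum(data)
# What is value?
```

Answer: 65

Derivation:
Trace (tracking value):
data = [20, 16, 8, 12, 9]  # -> data = [20, 16, 8, 12, 9]
value = sum(data)  # -> value = 65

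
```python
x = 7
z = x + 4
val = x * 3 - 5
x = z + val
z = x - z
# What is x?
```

Answer: 27

Derivation:
Trace (tracking x):
x = 7  # -> x = 7
z = x + 4  # -> z = 11
val = x * 3 - 5  # -> val = 16
x = z + val  # -> x = 27
z = x - z  # -> z = 16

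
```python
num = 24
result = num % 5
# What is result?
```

Trace (tracking result):
num = 24  # -> num = 24
result = num % 5  # -> result = 4

Answer: 4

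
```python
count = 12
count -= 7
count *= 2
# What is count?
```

Trace (tracking count):
count = 12  # -> count = 12
count -= 7  # -> count = 5
count *= 2  # -> count = 10

Answer: 10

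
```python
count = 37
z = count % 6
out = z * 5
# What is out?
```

Answer: 5

Derivation:
Trace (tracking out):
count = 37  # -> count = 37
z = count % 6  # -> z = 1
out = z * 5  # -> out = 5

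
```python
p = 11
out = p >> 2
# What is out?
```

Trace (tracking out):
p = 11  # -> p = 11
out = p >> 2  # -> out = 2

Answer: 2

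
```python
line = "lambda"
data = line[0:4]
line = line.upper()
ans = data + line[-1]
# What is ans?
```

Answer: 'lambA'

Derivation:
Trace (tracking ans):
line = 'lambda'  # -> line = 'lambda'
data = line[0:4]  # -> data = 'lamb'
line = line.upper()  # -> line = 'LAMBDA'
ans = data + line[-1]  # -> ans = 'lambA'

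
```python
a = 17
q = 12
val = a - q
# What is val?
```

Trace (tracking val):
a = 17  # -> a = 17
q = 12  # -> q = 12
val = a - q  # -> val = 5

Answer: 5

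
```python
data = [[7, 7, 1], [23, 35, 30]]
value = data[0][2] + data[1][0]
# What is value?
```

Trace (tracking value):
data = [[7, 7, 1], [23, 35, 30]]  # -> data = [[7, 7, 1], [23, 35, 30]]
value = data[0][2] + data[1][0]  # -> value = 24

Answer: 24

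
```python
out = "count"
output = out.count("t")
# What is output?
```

Trace (tracking output):
out = 'count'  # -> out = 'count'
output = out.count('t')  # -> output = 1

Answer: 1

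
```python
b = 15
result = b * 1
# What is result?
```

Trace (tracking result):
b = 15  # -> b = 15
result = b * 1  # -> result = 15

Answer: 15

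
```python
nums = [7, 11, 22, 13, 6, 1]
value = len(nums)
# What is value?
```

Answer: 6

Derivation:
Trace (tracking value):
nums = [7, 11, 22, 13, 6, 1]  # -> nums = [7, 11, 22, 13, 6, 1]
value = len(nums)  # -> value = 6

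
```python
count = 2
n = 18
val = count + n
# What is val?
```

Answer: 20

Derivation:
Trace (tracking val):
count = 2  # -> count = 2
n = 18  # -> n = 18
val = count + n  # -> val = 20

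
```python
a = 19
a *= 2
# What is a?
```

Answer: 38

Derivation:
Trace (tracking a):
a = 19  # -> a = 19
a *= 2  # -> a = 38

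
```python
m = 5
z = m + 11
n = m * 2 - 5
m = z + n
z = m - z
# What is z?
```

Answer: 5

Derivation:
Trace (tracking z):
m = 5  # -> m = 5
z = m + 11  # -> z = 16
n = m * 2 - 5  # -> n = 5
m = z + n  # -> m = 21
z = m - z  # -> z = 5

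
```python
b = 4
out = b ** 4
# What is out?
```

Trace (tracking out):
b = 4  # -> b = 4
out = b ** 4  # -> out = 256

Answer: 256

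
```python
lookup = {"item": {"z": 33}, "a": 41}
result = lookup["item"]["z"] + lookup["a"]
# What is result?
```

Answer: 74

Derivation:
Trace (tracking result):
lookup = {'item': {'z': 33}, 'a': 41}  # -> lookup = {'item': {'z': 33}, 'a': 41}
result = lookup['item']['z'] + lookup['a']  # -> result = 74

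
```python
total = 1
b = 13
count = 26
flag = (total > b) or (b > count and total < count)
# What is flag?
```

Trace (tracking flag):
total = 1  # -> total = 1
b = 13  # -> b = 13
count = 26  # -> count = 26
flag = total > b or (b > count and total < count)  # -> flag = False

Answer: False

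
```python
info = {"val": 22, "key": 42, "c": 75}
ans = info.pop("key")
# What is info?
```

Trace (tracking info):
info = {'val': 22, 'key': 42, 'c': 75}  # -> info = {'val': 22, 'key': 42, 'c': 75}
ans = info.pop('key')  # -> ans = 42

Answer: {'val': 22, 'c': 75}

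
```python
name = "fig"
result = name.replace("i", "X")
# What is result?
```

Answer: 'fXg'

Derivation:
Trace (tracking result):
name = 'fig'  # -> name = 'fig'
result = name.replace('i', 'X')  # -> result = 'fXg'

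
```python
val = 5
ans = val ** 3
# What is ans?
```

Answer: 125

Derivation:
Trace (tracking ans):
val = 5  # -> val = 5
ans = val ** 3  # -> ans = 125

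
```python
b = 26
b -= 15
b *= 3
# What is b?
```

Answer: 33

Derivation:
Trace (tracking b):
b = 26  # -> b = 26
b -= 15  # -> b = 11
b *= 3  # -> b = 33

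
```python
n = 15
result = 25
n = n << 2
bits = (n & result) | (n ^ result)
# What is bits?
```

Answer: 61

Derivation:
Trace (tracking bits):
n = 15  # -> n = 15
result = 25  # -> result = 25
n = n << 2  # -> n = 60
bits = n & result | n ^ result  # -> bits = 61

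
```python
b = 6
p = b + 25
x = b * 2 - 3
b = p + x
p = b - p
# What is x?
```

Trace (tracking x):
b = 6  # -> b = 6
p = b + 25  # -> p = 31
x = b * 2 - 3  # -> x = 9
b = p + x  # -> b = 40
p = b - p  # -> p = 9

Answer: 9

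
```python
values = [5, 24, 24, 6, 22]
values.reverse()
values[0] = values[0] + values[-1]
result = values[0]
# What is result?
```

Answer: 27

Derivation:
Trace (tracking result):
values = [5, 24, 24, 6, 22]  # -> values = [5, 24, 24, 6, 22]
values.reverse()  # -> values = [22, 6, 24, 24, 5]
values[0] = values[0] + values[-1]  # -> values = [27, 6, 24, 24, 5]
result = values[0]  # -> result = 27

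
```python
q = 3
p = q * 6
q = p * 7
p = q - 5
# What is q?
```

Answer: 126

Derivation:
Trace (tracking q):
q = 3  # -> q = 3
p = q * 6  # -> p = 18
q = p * 7  # -> q = 126
p = q - 5  # -> p = 121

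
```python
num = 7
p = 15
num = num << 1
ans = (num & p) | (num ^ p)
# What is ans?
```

Answer: 15

Derivation:
Trace (tracking ans):
num = 7  # -> num = 7
p = 15  # -> p = 15
num = num << 1  # -> num = 14
ans = num & p | num ^ p  # -> ans = 15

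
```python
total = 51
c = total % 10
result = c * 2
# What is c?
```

Trace (tracking c):
total = 51  # -> total = 51
c = total % 10  # -> c = 1
result = c * 2  # -> result = 2

Answer: 1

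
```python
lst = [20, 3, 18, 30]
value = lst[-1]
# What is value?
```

Trace (tracking value):
lst = [20, 3, 18, 30]  # -> lst = [20, 3, 18, 30]
value = lst[-1]  # -> value = 30

Answer: 30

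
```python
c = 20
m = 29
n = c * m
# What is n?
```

Answer: 580

Derivation:
Trace (tracking n):
c = 20  # -> c = 20
m = 29  # -> m = 29
n = c * m  # -> n = 580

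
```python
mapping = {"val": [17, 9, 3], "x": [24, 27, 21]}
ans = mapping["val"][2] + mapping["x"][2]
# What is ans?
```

Answer: 24

Derivation:
Trace (tracking ans):
mapping = {'val': [17, 9, 3], 'x': [24, 27, 21]}  # -> mapping = {'val': [17, 9, 3], 'x': [24, 27, 21]}
ans = mapping['val'][2] + mapping['x'][2]  # -> ans = 24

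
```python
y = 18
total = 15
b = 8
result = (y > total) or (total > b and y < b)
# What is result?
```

Trace (tracking result):
y = 18  # -> y = 18
total = 15  # -> total = 15
b = 8  # -> b = 8
result = y > total or (total > b and y < b)  # -> result = True

Answer: True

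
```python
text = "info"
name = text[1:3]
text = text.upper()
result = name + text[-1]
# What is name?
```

Answer: 'nf'

Derivation:
Trace (tracking name):
text = 'info'  # -> text = 'info'
name = text[1:3]  # -> name = 'nf'
text = text.upper()  # -> text = 'INFO'
result = name + text[-1]  # -> result = 'nfO'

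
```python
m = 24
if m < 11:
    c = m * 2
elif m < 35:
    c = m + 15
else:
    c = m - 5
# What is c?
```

Answer: 39

Derivation:
Trace (tracking c):
m = 24  # -> m = 24
if m < 11:  # condition is False
elif m < 35:  # condition is True
    c = m + 15  # -> c = 39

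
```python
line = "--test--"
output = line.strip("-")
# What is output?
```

Trace (tracking output):
line = '--test--'  # -> line = '--test--'
output = line.strip('-')  # -> output = 'test'

Answer: 'test'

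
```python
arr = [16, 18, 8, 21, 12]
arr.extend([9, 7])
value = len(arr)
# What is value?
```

Trace (tracking value):
arr = [16, 18, 8, 21, 12]  # -> arr = [16, 18, 8, 21, 12]
arr.extend([9, 7])  # -> arr = [16, 18, 8, 21, 12, 9, 7]
value = len(arr)  # -> value = 7

Answer: 7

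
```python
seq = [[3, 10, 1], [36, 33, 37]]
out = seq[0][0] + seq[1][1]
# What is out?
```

Answer: 36

Derivation:
Trace (tracking out):
seq = [[3, 10, 1], [36, 33, 37]]  # -> seq = [[3, 10, 1], [36, 33, 37]]
out = seq[0][0] + seq[1][1]  # -> out = 36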